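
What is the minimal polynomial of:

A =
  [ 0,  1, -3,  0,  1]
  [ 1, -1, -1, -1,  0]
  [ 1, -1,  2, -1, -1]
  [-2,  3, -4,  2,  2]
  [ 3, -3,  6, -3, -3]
x^3

The characteristic polynomial is χ_A(x) = x^5, so the eigenvalues are known. The minimal polynomial is
  m_A(x) = Π_λ (x − λ)^{k_λ}
where k_λ is the size of the *largest* Jordan block for λ (equivalently, the smallest k with (A − λI)^k v = 0 for every generalised eigenvector v of λ).

  λ = 0: largest Jordan block has size 3, contributing (x − 0)^3

So m_A(x) = x^3 = x^3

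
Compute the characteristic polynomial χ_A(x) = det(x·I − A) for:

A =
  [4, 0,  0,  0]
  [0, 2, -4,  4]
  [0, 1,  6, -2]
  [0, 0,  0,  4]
x^4 - 16*x^3 + 96*x^2 - 256*x + 256

Expanding det(x·I − A) (e.g. by cofactor expansion or by noting that A is similar to its Jordan form J, which has the same characteristic polynomial as A) gives
  χ_A(x) = x^4 - 16*x^3 + 96*x^2 - 256*x + 256
which factors as (x - 4)^4. The eigenvalues (with algebraic multiplicities) are λ = 4 with multiplicity 4.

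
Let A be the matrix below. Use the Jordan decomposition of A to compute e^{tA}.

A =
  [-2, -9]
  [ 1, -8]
e^{tA} =
  [3*t*exp(-5*t) + exp(-5*t), -9*t*exp(-5*t)]
  [t*exp(-5*t), -3*t*exp(-5*t) + exp(-5*t)]

Strategy: write A = P · J · P⁻¹ where J is a Jordan canonical form, so e^{tA} = P · e^{tJ} · P⁻¹, and e^{tJ} can be computed block-by-block.

A has Jordan form
J =
  [-5,  1]
  [ 0, -5]
(up to reordering of blocks).

Per-block formulas:
  For a 2×2 Jordan block J_2(-5): exp(t · J_2(-5)) = e^(-5t)·(I + t·N), where N is the 2×2 nilpotent shift.

After assembling e^{tJ} and conjugating by P, we get:

e^{tA} =
  [3*t*exp(-5*t) + exp(-5*t), -9*t*exp(-5*t)]
  [t*exp(-5*t), -3*t*exp(-5*t) + exp(-5*t)]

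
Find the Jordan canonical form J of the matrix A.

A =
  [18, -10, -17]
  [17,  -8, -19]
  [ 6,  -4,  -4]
J_3(2)

The characteristic polynomial is
  det(x·I − A) = x^3 - 6*x^2 + 12*x - 8 = (x - 2)^3

Eigenvalues and multiplicities (the geometric multiplicity of λ is n − rank(A − λI), which equals the number of Jordan blocks for λ):
  λ = 2: algebraic multiplicity = 3, geometric multiplicity = 1

Determining the block sizes for each eigenvalue:
  λ = 2: one block (gm = 1), so the single block has size am = 3 → block sizes [3]

Assembling the blocks gives a Jordan form
J =
  [2, 1, 0]
  [0, 2, 1]
  [0, 0, 2]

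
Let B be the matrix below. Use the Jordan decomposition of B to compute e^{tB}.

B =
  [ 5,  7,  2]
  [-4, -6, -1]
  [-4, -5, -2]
e^{tB} =
  [6*t*exp(-t) + exp(-t), -3*t^2*exp(-t)/2 + 7*t*exp(-t), 3*t^2*exp(-t)/2 + 2*t*exp(-t)]
  [-4*t*exp(-t), t^2*exp(-t) - 5*t*exp(-t) + exp(-t), -t^2*exp(-t) - t*exp(-t)]
  [-4*t*exp(-t), t^2*exp(-t) - 5*t*exp(-t), -t^2*exp(-t) - t*exp(-t) + exp(-t)]

Strategy: write B = P · J · P⁻¹ where J is a Jordan canonical form, so e^{tB} = P · e^{tJ} · P⁻¹, and e^{tJ} can be computed block-by-block.

B has Jordan form
J =
  [-1,  1,  0]
  [ 0, -1,  1]
  [ 0,  0, -1]
(up to reordering of blocks).

Per-block formulas:
  For a 3×3 Jordan block J_3(-1): exp(t · J_3(-1)) = e^(-1t)·(I + t·N + (t^2/2)·N^2), where N is the 3×3 nilpotent shift.

After assembling e^{tJ} and conjugating by P, we get:

e^{tB} =
  [6*t*exp(-t) + exp(-t), -3*t^2*exp(-t)/2 + 7*t*exp(-t), 3*t^2*exp(-t)/2 + 2*t*exp(-t)]
  [-4*t*exp(-t), t^2*exp(-t) - 5*t*exp(-t) + exp(-t), -t^2*exp(-t) - t*exp(-t)]
  [-4*t*exp(-t), t^2*exp(-t) - 5*t*exp(-t), -t^2*exp(-t) - t*exp(-t) + exp(-t)]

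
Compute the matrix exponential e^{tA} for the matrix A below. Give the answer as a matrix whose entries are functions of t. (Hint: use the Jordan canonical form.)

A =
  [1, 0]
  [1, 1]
e^{tA} =
  [exp(t), 0]
  [t*exp(t), exp(t)]

Strategy: write A = P · J · P⁻¹ where J is a Jordan canonical form, so e^{tA} = P · e^{tJ} · P⁻¹, and e^{tJ} can be computed block-by-block.

A has Jordan form
J =
  [1, 1]
  [0, 1]
(up to reordering of blocks).

Per-block formulas:
  For a 2×2 Jordan block J_2(1): exp(t · J_2(1)) = e^(1t)·(I + t·N), where N is the 2×2 nilpotent shift.

After assembling e^{tJ} and conjugating by P, we get:

e^{tA} =
  [exp(t), 0]
  [t*exp(t), exp(t)]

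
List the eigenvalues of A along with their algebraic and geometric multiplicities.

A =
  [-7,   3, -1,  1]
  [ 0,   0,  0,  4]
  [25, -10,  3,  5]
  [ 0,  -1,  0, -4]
λ = -2: alg = 4, geom = 2

Step 1 — factor the characteristic polynomial to read off the algebraic multiplicities:
  χ_A(x) = (x + 2)^4

Step 2 — compute geometric multiplicities via the rank-nullity identity g(λ) = n − rank(A − λI):
  rank(A − (-2)·I) = 2, so dim ker(A − (-2)·I) = n − 2 = 2

Summary:
  λ = -2: algebraic multiplicity = 4, geometric multiplicity = 2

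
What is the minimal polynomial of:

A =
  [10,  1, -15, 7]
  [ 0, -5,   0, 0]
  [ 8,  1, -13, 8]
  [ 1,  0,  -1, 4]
x^4 + 4*x^3 - 26*x^2 - 60*x + 225

The characteristic polynomial is χ_A(x) = (x - 3)^2*(x + 5)^2, so the eigenvalues are known. The minimal polynomial is
  m_A(x) = Π_λ (x − λ)^{k_λ}
where k_λ is the size of the *largest* Jordan block for λ (equivalently, the smallest k with (A − λI)^k v = 0 for every generalised eigenvector v of λ).

  λ = -5: largest Jordan block has size 2, contributing (x + 5)^2
  λ = 3: largest Jordan block has size 2, contributing (x − 3)^2

So m_A(x) = (x - 3)^2*(x + 5)^2 = x^4 + 4*x^3 - 26*x^2 - 60*x + 225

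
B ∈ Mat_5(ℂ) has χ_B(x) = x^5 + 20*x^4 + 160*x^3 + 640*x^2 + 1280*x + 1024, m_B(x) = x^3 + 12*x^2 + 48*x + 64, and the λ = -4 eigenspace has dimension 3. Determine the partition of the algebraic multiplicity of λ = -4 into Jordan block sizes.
Block sizes for λ = -4: [3, 1, 1]

Step 1 — from the characteristic polynomial, algebraic multiplicity of λ = -4 is 5. From dim ker(B − (-4)·I) = 3, there are exactly 3 Jordan blocks for λ = -4.
Step 2 — from the minimal polynomial, the factor (x + 4)^3 tells us the largest block for λ = -4 has size 3.
Step 3 — with total size 5, 3 blocks, and largest block 3, the block sizes (in nonincreasing order) are [3, 1, 1].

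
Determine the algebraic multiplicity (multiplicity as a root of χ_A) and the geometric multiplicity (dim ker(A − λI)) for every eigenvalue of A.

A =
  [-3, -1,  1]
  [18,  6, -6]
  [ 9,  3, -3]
λ = 0: alg = 3, geom = 2

Step 1 — factor the characteristic polynomial to read off the algebraic multiplicities:
  χ_A(x) = x^3

Step 2 — compute geometric multiplicities via the rank-nullity identity g(λ) = n − rank(A − λI):
  rank(A − (0)·I) = 1, so dim ker(A − (0)·I) = n − 1 = 2

Summary:
  λ = 0: algebraic multiplicity = 3, geometric multiplicity = 2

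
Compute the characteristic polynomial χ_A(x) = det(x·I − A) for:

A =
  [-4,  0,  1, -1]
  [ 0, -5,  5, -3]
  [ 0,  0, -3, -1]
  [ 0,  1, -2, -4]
x^4 + 16*x^3 + 96*x^2 + 256*x + 256

Expanding det(x·I − A) (e.g. by cofactor expansion or by noting that A is similar to its Jordan form J, which has the same characteristic polynomial as A) gives
  χ_A(x) = x^4 + 16*x^3 + 96*x^2 + 256*x + 256
which factors as (x + 4)^4. The eigenvalues (with algebraic multiplicities) are λ = -4 with multiplicity 4.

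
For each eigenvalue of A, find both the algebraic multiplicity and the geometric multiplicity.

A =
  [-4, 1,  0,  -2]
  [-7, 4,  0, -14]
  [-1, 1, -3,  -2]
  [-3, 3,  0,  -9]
λ = -3: alg = 4, geom = 3

Step 1 — factor the characteristic polynomial to read off the algebraic multiplicities:
  χ_A(x) = (x + 3)^4

Step 2 — compute geometric multiplicities via the rank-nullity identity g(λ) = n − rank(A − λI):
  rank(A − (-3)·I) = 1, so dim ker(A − (-3)·I) = n − 1 = 3

Summary:
  λ = -3: algebraic multiplicity = 4, geometric multiplicity = 3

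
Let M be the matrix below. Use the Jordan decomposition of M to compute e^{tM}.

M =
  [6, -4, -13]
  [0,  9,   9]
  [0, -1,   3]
e^{tM} =
  [exp(6*t), t^2*exp(6*t)/2 - 4*t*exp(6*t), 3*t^2*exp(6*t)/2 - 13*t*exp(6*t)]
  [0, 3*t*exp(6*t) + exp(6*t), 9*t*exp(6*t)]
  [0, -t*exp(6*t), -3*t*exp(6*t) + exp(6*t)]

Strategy: write M = P · J · P⁻¹ where J is a Jordan canonical form, so e^{tM} = P · e^{tJ} · P⁻¹, and e^{tJ} can be computed block-by-block.

M has Jordan form
J =
  [6, 1, 0]
  [0, 6, 1]
  [0, 0, 6]
(up to reordering of blocks).

Per-block formulas:
  For a 3×3 Jordan block J_3(6): exp(t · J_3(6)) = e^(6t)·(I + t·N + (t^2/2)·N^2), where N is the 3×3 nilpotent shift.

After assembling e^{tJ} and conjugating by P, we get:

e^{tM} =
  [exp(6*t), t^2*exp(6*t)/2 - 4*t*exp(6*t), 3*t^2*exp(6*t)/2 - 13*t*exp(6*t)]
  [0, 3*t*exp(6*t) + exp(6*t), 9*t*exp(6*t)]
  [0, -t*exp(6*t), -3*t*exp(6*t) + exp(6*t)]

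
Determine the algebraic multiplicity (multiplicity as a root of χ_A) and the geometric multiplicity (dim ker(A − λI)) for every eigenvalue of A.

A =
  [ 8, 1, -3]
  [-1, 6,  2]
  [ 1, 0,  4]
λ = 6: alg = 3, geom = 1

Step 1 — factor the characteristic polynomial to read off the algebraic multiplicities:
  χ_A(x) = (x - 6)^3

Step 2 — compute geometric multiplicities via the rank-nullity identity g(λ) = n − rank(A − λI):
  rank(A − (6)·I) = 2, so dim ker(A − (6)·I) = n − 2 = 1

Summary:
  λ = 6: algebraic multiplicity = 3, geometric multiplicity = 1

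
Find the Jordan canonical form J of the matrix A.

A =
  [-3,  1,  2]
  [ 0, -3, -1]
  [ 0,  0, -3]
J_3(-3)

The characteristic polynomial is
  det(x·I − A) = x^3 + 9*x^2 + 27*x + 27 = (x + 3)^3

Eigenvalues and multiplicities (the geometric multiplicity of λ is n − rank(A − λI), which equals the number of Jordan blocks for λ):
  λ = -3: algebraic multiplicity = 3, geometric multiplicity = 1

Determining the block sizes for each eigenvalue:
  λ = -3: one block (gm = 1), so the single block has size am = 3 → block sizes [3]

Assembling the blocks gives a Jordan form
J =
  [-3,  1,  0]
  [ 0, -3,  1]
  [ 0,  0, -3]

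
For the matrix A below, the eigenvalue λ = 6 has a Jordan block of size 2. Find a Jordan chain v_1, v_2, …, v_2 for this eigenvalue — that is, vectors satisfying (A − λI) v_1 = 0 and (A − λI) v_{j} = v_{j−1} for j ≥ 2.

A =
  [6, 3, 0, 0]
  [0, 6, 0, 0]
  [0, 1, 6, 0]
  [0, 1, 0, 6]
A Jordan chain for λ = 6 of length 2:
v_1 = (3, 0, 1, 1)ᵀ
v_2 = (0, 1, 0, 0)ᵀ

Let N = A − (6)·I. We want v_2 with N^2 v_2 = 0 but N^1 v_2 ≠ 0; then v_{j-1} := N · v_j for j = 2, …, 2.

Pick v_2 = (0, 1, 0, 0)ᵀ.
Then v_1 = N · v_2 = (3, 0, 1, 1)ᵀ.

Sanity check: (A − (6)·I) v_1 = (0, 0, 0, 0)ᵀ = 0. ✓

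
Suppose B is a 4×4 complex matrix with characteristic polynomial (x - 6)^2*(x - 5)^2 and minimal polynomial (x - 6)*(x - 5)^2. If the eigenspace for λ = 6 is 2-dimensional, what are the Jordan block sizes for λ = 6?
Block sizes for λ = 6: [1, 1]

Step 1 — from the characteristic polynomial, algebraic multiplicity of λ = 6 is 2. From dim ker(B − (6)·I) = 2, there are exactly 2 Jordan blocks for λ = 6.
Step 2 — from the minimal polynomial, the factor (x − 6) tells us the largest block for λ = 6 has size 1.
Step 3 — with total size 2, 2 blocks, and largest block 1, the block sizes (in nonincreasing order) are [1, 1].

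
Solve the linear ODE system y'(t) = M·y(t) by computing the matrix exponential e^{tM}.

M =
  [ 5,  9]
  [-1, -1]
e^{tM} =
  [3*t*exp(2*t) + exp(2*t), 9*t*exp(2*t)]
  [-t*exp(2*t), -3*t*exp(2*t) + exp(2*t)]

Strategy: write M = P · J · P⁻¹ where J is a Jordan canonical form, so e^{tM} = P · e^{tJ} · P⁻¹, and e^{tJ} can be computed block-by-block.

M has Jordan form
J =
  [2, 1]
  [0, 2]
(up to reordering of blocks).

Per-block formulas:
  For a 2×2 Jordan block J_2(2): exp(t · J_2(2)) = e^(2t)·(I + t·N), where N is the 2×2 nilpotent shift.

After assembling e^{tJ} and conjugating by P, we get:

e^{tM} =
  [3*t*exp(2*t) + exp(2*t), 9*t*exp(2*t)]
  [-t*exp(2*t), -3*t*exp(2*t) + exp(2*t)]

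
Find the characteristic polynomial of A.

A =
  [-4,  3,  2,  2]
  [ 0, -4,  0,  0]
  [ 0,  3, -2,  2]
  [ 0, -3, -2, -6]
x^4 + 16*x^3 + 96*x^2 + 256*x + 256

Expanding det(x·I − A) (e.g. by cofactor expansion or by noting that A is similar to its Jordan form J, which has the same characteristic polynomial as A) gives
  χ_A(x) = x^4 + 16*x^3 + 96*x^2 + 256*x + 256
which factors as (x + 4)^4. The eigenvalues (with algebraic multiplicities) are λ = -4 with multiplicity 4.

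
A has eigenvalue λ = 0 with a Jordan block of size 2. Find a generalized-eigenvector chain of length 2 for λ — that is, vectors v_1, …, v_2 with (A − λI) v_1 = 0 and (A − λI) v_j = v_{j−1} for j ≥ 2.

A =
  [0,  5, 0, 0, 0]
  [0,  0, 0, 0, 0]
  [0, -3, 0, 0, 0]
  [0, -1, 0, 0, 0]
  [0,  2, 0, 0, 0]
A Jordan chain for λ = 0 of length 2:
v_1 = (5, 0, -3, -1, 2)ᵀ
v_2 = (0, 1, 0, 0, 0)ᵀ

Let N = A − (0)·I. We want v_2 with N^2 v_2 = 0 but N^1 v_2 ≠ 0; then v_{j-1} := N · v_j for j = 2, …, 2.

Pick v_2 = (0, 1, 0, 0, 0)ᵀ.
Then v_1 = N · v_2 = (5, 0, -3, -1, 2)ᵀ.

Sanity check: (A − (0)·I) v_1 = (0, 0, 0, 0, 0)ᵀ = 0. ✓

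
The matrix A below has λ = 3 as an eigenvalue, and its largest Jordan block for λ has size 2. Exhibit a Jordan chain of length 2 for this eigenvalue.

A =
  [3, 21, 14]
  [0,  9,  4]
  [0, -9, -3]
A Jordan chain for λ = 3 of length 2:
v_1 = (21, 6, -9)ᵀ
v_2 = (0, 1, 0)ᵀ

Let N = A − (3)·I. We want v_2 with N^2 v_2 = 0 but N^1 v_2 ≠ 0; then v_{j-1} := N · v_j for j = 2, …, 2.

Pick v_2 = (0, 1, 0)ᵀ.
Then v_1 = N · v_2 = (21, 6, -9)ᵀ.

Sanity check: (A − (3)·I) v_1 = (0, 0, 0)ᵀ = 0. ✓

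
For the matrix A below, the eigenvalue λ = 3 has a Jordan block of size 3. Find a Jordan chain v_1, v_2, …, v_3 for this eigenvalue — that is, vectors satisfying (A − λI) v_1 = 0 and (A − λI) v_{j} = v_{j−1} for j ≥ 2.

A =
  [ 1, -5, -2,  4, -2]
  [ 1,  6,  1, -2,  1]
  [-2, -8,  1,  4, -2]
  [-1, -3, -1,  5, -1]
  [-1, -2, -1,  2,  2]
A Jordan chain for λ = 3 of length 3:
v_1 = (1, 0, -2, 0, 1)ᵀ
v_2 = (-2, 1, -2, -1, -1)ᵀ
v_3 = (1, 0, 0, 0, 0)ᵀ

Let N = A − (3)·I. We want v_3 with N^3 v_3 = 0 but N^2 v_3 ≠ 0; then v_{j-1} := N · v_j for j = 3, …, 2.

Pick v_3 = (1, 0, 0, 0, 0)ᵀ.
Then v_2 = N · v_3 = (-2, 1, -2, -1, -1)ᵀ.
Then v_1 = N · v_2 = (1, 0, -2, 0, 1)ᵀ.

Sanity check: (A − (3)·I) v_1 = (0, 0, 0, 0, 0)ᵀ = 0. ✓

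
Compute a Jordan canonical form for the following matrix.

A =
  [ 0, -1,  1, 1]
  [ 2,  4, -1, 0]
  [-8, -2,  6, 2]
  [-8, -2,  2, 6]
J_3(4) ⊕ J_1(4)

The characteristic polynomial is
  det(x·I − A) = x^4 - 16*x^3 + 96*x^2 - 256*x + 256 = (x - 4)^4

Eigenvalues and multiplicities (the geometric multiplicity of λ is n − rank(A − λI), which equals the number of Jordan blocks for λ):
  λ = 4: algebraic multiplicity = 4, geometric multiplicity = 2

Determining the block sizes for each eigenvalue:
  λ = 4: with am = 4 and gm = 2, the partition is not yet determined (e.g. several partitions of 4 into 2 parts exist). Let N = A − (4)·I. Computing rank(N^1) = 2, rank(N^2) = 1, rank(N^3) = 0; the number of blocks of size ≥ j is rank(N^{j−1}) − rank(N^j), giving [2, 1, 1]. So we have 1 block(s) of size 3, 1 block(s) of size 1 → block sizes [3, 1]

Assembling the blocks gives a Jordan form
J =
  [4, 1, 0, 0]
  [0, 4, 1, 0]
  [0, 0, 4, 0]
  [0, 0, 0, 4]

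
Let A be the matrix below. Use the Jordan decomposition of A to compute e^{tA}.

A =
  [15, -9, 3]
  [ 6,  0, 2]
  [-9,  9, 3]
e^{tA} =
  [9*t*exp(6*t) + exp(6*t), -9*t*exp(6*t), 3*t*exp(6*t)]
  [6*t*exp(6*t), -6*t*exp(6*t) + exp(6*t), 2*t*exp(6*t)]
  [-9*t*exp(6*t), 9*t*exp(6*t), -3*t*exp(6*t) + exp(6*t)]

Strategy: write A = P · J · P⁻¹ where J is a Jordan canonical form, so e^{tA} = P · e^{tJ} · P⁻¹, and e^{tJ} can be computed block-by-block.

A has Jordan form
J =
  [6, 1, 0]
  [0, 6, 0]
  [0, 0, 6]
(up to reordering of blocks).

Per-block formulas:
  For a 1×1 block at λ = 6: exp(t · [6]) = [e^(6t)].
  For a 2×2 Jordan block J_2(6): exp(t · J_2(6)) = e^(6t)·(I + t·N), where N is the 2×2 nilpotent shift.

After assembling e^{tJ} and conjugating by P, we get:

e^{tA} =
  [9*t*exp(6*t) + exp(6*t), -9*t*exp(6*t), 3*t*exp(6*t)]
  [6*t*exp(6*t), -6*t*exp(6*t) + exp(6*t), 2*t*exp(6*t)]
  [-9*t*exp(6*t), 9*t*exp(6*t), -3*t*exp(6*t) + exp(6*t)]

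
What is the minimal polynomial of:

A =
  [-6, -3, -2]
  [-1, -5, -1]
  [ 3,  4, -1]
x^3 + 12*x^2 + 48*x + 64

The characteristic polynomial is χ_A(x) = (x + 4)^3, so the eigenvalues are known. The minimal polynomial is
  m_A(x) = Π_λ (x − λ)^{k_λ}
where k_λ is the size of the *largest* Jordan block for λ (equivalently, the smallest k with (A − λI)^k v = 0 for every generalised eigenvector v of λ).

  λ = -4: largest Jordan block has size 3, contributing (x + 4)^3

So m_A(x) = (x + 4)^3 = x^3 + 12*x^2 + 48*x + 64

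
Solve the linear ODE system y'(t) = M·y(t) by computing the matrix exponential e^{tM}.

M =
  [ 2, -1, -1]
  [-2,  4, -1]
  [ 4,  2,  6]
e^{tM} =
  [t^2*exp(4*t) - 2*t*exp(4*t) + exp(4*t), -t*exp(4*t), t^2*exp(4*t)/2 - t*exp(4*t)]
  [-2*t*exp(4*t), exp(4*t), -t*exp(4*t)]
  [-2*t^2*exp(4*t) + 4*t*exp(4*t), 2*t*exp(4*t), -t^2*exp(4*t) + 2*t*exp(4*t) + exp(4*t)]

Strategy: write M = P · J · P⁻¹ where J is a Jordan canonical form, so e^{tM} = P · e^{tJ} · P⁻¹, and e^{tJ} can be computed block-by-block.

M has Jordan form
J =
  [4, 1, 0]
  [0, 4, 1]
  [0, 0, 4]
(up to reordering of blocks).

Per-block formulas:
  For a 3×3 Jordan block J_3(4): exp(t · J_3(4)) = e^(4t)·(I + t·N + (t^2/2)·N^2), where N is the 3×3 nilpotent shift.

After assembling e^{tJ} and conjugating by P, we get:

e^{tM} =
  [t^2*exp(4*t) - 2*t*exp(4*t) + exp(4*t), -t*exp(4*t), t^2*exp(4*t)/2 - t*exp(4*t)]
  [-2*t*exp(4*t), exp(4*t), -t*exp(4*t)]
  [-2*t^2*exp(4*t) + 4*t*exp(4*t), 2*t*exp(4*t), -t^2*exp(4*t) + 2*t*exp(4*t) + exp(4*t)]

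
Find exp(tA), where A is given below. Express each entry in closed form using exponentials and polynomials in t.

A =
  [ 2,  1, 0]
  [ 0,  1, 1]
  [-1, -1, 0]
e^{tA} =
  [t^2*exp(t)/2 + t*exp(t) + exp(t), t^2*exp(t)/2 + t*exp(t), t^2*exp(t)/2]
  [-t^2*exp(t)/2, -t^2*exp(t)/2 + exp(t), -t^2*exp(t)/2 + t*exp(t)]
  [-t*exp(t), -t*exp(t), -t*exp(t) + exp(t)]

Strategy: write A = P · J · P⁻¹ where J is a Jordan canonical form, so e^{tA} = P · e^{tJ} · P⁻¹, and e^{tJ} can be computed block-by-block.

A has Jordan form
J =
  [1, 1, 0]
  [0, 1, 1]
  [0, 0, 1]
(up to reordering of blocks).

Per-block formulas:
  For a 3×3 Jordan block J_3(1): exp(t · J_3(1)) = e^(1t)·(I + t·N + (t^2/2)·N^2), where N is the 3×3 nilpotent shift.

After assembling e^{tJ} and conjugating by P, we get:

e^{tA} =
  [t^2*exp(t)/2 + t*exp(t) + exp(t), t^2*exp(t)/2 + t*exp(t), t^2*exp(t)/2]
  [-t^2*exp(t)/2, -t^2*exp(t)/2 + exp(t), -t^2*exp(t)/2 + t*exp(t)]
  [-t*exp(t), -t*exp(t), -t*exp(t) + exp(t)]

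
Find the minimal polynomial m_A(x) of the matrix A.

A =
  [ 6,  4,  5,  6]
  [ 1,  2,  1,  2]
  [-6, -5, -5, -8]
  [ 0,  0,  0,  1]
x^3 - 3*x^2 + 3*x - 1

The characteristic polynomial is χ_A(x) = (x - 1)^4, so the eigenvalues are known. The minimal polynomial is
  m_A(x) = Π_λ (x − λ)^{k_λ}
where k_λ is the size of the *largest* Jordan block for λ (equivalently, the smallest k with (A − λI)^k v = 0 for every generalised eigenvector v of λ).

  λ = 1: largest Jordan block has size 3, contributing (x − 1)^3

So m_A(x) = (x - 1)^3 = x^3 - 3*x^2 + 3*x - 1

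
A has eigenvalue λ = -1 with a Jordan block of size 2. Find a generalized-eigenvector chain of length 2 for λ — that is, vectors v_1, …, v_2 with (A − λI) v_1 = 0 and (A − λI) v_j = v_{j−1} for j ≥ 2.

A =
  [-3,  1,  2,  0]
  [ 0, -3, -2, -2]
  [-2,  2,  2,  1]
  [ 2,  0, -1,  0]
A Jordan chain for λ = -1 of length 2:
v_1 = (-2, 0, -2, 2)ᵀ
v_2 = (1, 0, 0, 0)ᵀ

Let N = A − (-1)·I. We want v_2 with N^2 v_2 = 0 but N^1 v_2 ≠ 0; then v_{j-1} := N · v_j for j = 2, …, 2.

Pick v_2 = (1, 0, 0, 0)ᵀ.
Then v_1 = N · v_2 = (-2, 0, -2, 2)ᵀ.

Sanity check: (A − (-1)·I) v_1 = (0, 0, 0, 0)ᵀ = 0. ✓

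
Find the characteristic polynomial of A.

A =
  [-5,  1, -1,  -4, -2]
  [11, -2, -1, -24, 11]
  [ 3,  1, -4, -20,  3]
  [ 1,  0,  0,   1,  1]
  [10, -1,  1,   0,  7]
x^5 + 3*x^4 - 18*x^3 - 54*x^2 + 81*x + 243

Expanding det(x·I − A) (e.g. by cofactor expansion or by noting that A is similar to its Jordan form J, which has the same characteristic polynomial as A) gives
  χ_A(x) = x^5 + 3*x^4 - 18*x^3 - 54*x^2 + 81*x + 243
which factors as (x - 3)^2*(x + 3)^3. The eigenvalues (with algebraic multiplicities) are λ = -3 with multiplicity 3, λ = 3 with multiplicity 2.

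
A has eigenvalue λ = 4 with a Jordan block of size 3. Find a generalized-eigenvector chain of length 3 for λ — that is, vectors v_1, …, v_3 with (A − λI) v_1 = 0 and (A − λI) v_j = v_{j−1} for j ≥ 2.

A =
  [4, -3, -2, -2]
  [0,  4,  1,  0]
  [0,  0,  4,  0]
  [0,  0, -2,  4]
A Jordan chain for λ = 4 of length 3:
v_1 = (1, 0, 0, 0)ᵀ
v_2 = (-2, 1, 0, -2)ᵀ
v_3 = (0, 0, 1, 0)ᵀ

Let N = A − (4)·I. We want v_3 with N^3 v_3 = 0 but N^2 v_3 ≠ 0; then v_{j-1} := N · v_j for j = 3, …, 2.

Pick v_3 = (0, 0, 1, 0)ᵀ.
Then v_2 = N · v_3 = (-2, 1, 0, -2)ᵀ.
Then v_1 = N · v_2 = (1, 0, 0, 0)ᵀ.

Sanity check: (A − (4)·I) v_1 = (0, 0, 0, 0)ᵀ = 0. ✓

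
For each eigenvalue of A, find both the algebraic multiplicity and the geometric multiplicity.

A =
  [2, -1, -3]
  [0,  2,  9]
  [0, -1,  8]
λ = 2: alg = 1, geom = 1; λ = 5: alg = 2, geom = 1

Step 1 — factor the characteristic polynomial to read off the algebraic multiplicities:
  χ_A(x) = (x - 5)^2*(x - 2)

Step 2 — compute geometric multiplicities via the rank-nullity identity g(λ) = n − rank(A − λI):
  rank(A − (2)·I) = 2, so dim ker(A − (2)·I) = n − 2 = 1
  rank(A − (5)·I) = 2, so dim ker(A − (5)·I) = n − 2 = 1

Summary:
  λ = 2: algebraic multiplicity = 1, geometric multiplicity = 1
  λ = 5: algebraic multiplicity = 2, geometric multiplicity = 1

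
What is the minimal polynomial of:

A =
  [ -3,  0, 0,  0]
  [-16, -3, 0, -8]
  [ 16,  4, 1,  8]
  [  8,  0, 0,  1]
x^2 + 2*x - 3

The characteristic polynomial is χ_A(x) = (x - 1)^2*(x + 3)^2, so the eigenvalues are known. The minimal polynomial is
  m_A(x) = Π_λ (x − λ)^{k_λ}
where k_λ is the size of the *largest* Jordan block for λ (equivalently, the smallest k with (A − λI)^k v = 0 for every generalised eigenvector v of λ).

  λ = -3: largest Jordan block has size 1, contributing (x + 3)
  λ = 1: largest Jordan block has size 1, contributing (x − 1)

So m_A(x) = (x - 1)*(x + 3) = x^2 + 2*x - 3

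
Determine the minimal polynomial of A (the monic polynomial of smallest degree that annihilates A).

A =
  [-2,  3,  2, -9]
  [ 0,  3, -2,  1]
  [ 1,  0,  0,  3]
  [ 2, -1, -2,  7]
x^2 - 4*x + 4

The characteristic polynomial is χ_A(x) = (x - 2)^4, so the eigenvalues are known. The minimal polynomial is
  m_A(x) = Π_λ (x − λ)^{k_λ}
where k_λ is the size of the *largest* Jordan block for λ (equivalently, the smallest k with (A − λI)^k v = 0 for every generalised eigenvector v of λ).

  λ = 2: largest Jordan block has size 2, contributing (x − 2)^2

So m_A(x) = (x - 2)^2 = x^2 - 4*x + 4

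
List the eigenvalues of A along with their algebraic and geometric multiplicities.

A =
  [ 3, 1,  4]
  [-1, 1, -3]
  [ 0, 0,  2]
λ = 2: alg = 3, geom = 1

Step 1 — factor the characteristic polynomial to read off the algebraic multiplicities:
  χ_A(x) = (x - 2)^3

Step 2 — compute geometric multiplicities via the rank-nullity identity g(λ) = n − rank(A − λI):
  rank(A − (2)·I) = 2, so dim ker(A − (2)·I) = n − 2 = 1

Summary:
  λ = 2: algebraic multiplicity = 3, geometric multiplicity = 1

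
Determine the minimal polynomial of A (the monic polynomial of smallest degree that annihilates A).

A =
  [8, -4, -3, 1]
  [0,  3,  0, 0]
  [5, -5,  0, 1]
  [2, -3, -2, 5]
x^4 - 16*x^3 + 94*x^2 - 240*x + 225

The characteristic polynomial is χ_A(x) = (x - 5)^2*(x - 3)^2, so the eigenvalues are known. The minimal polynomial is
  m_A(x) = Π_λ (x − λ)^{k_λ}
where k_λ is the size of the *largest* Jordan block for λ (equivalently, the smallest k with (A − λI)^k v = 0 for every generalised eigenvector v of λ).

  λ = 3: largest Jordan block has size 2, contributing (x − 3)^2
  λ = 5: largest Jordan block has size 2, contributing (x − 5)^2

So m_A(x) = (x - 5)^2*(x - 3)^2 = x^4 - 16*x^3 + 94*x^2 - 240*x + 225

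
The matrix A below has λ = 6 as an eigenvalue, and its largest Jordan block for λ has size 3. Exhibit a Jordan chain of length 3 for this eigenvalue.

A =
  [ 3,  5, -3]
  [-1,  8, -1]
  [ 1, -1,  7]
A Jordan chain for λ = 6 of length 3:
v_1 = (1, 0, -1)ᵀ
v_2 = (-3, -1, 1)ᵀ
v_3 = (1, 0, 0)ᵀ

Let N = A − (6)·I. We want v_3 with N^3 v_3 = 0 but N^2 v_3 ≠ 0; then v_{j-1} := N · v_j for j = 3, …, 2.

Pick v_3 = (1, 0, 0)ᵀ.
Then v_2 = N · v_3 = (-3, -1, 1)ᵀ.
Then v_1 = N · v_2 = (1, 0, -1)ᵀ.

Sanity check: (A − (6)·I) v_1 = (0, 0, 0)ᵀ = 0. ✓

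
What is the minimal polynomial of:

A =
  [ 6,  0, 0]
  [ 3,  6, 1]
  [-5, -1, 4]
x^3 - 16*x^2 + 85*x - 150

The characteristic polynomial is χ_A(x) = (x - 6)*(x - 5)^2, so the eigenvalues are known. The minimal polynomial is
  m_A(x) = Π_λ (x − λ)^{k_λ}
where k_λ is the size of the *largest* Jordan block for λ (equivalently, the smallest k with (A − λI)^k v = 0 for every generalised eigenvector v of λ).

  λ = 5: largest Jordan block has size 2, contributing (x − 5)^2
  λ = 6: largest Jordan block has size 1, contributing (x − 6)

So m_A(x) = (x - 6)*(x - 5)^2 = x^3 - 16*x^2 + 85*x - 150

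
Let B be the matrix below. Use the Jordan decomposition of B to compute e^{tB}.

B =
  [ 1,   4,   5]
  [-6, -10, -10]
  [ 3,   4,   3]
e^{tB} =
  [3*t*exp(-2*t) + exp(-2*t), 4*t*exp(-2*t), 5*t*exp(-2*t)]
  [-6*t*exp(-2*t), -8*t*exp(-2*t) + exp(-2*t), -10*t*exp(-2*t)]
  [3*t*exp(-2*t), 4*t*exp(-2*t), 5*t*exp(-2*t) + exp(-2*t)]

Strategy: write B = P · J · P⁻¹ where J is a Jordan canonical form, so e^{tB} = P · e^{tJ} · P⁻¹, and e^{tJ} can be computed block-by-block.

B has Jordan form
J =
  [-2,  1,  0]
  [ 0, -2,  0]
  [ 0,  0, -2]
(up to reordering of blocks).

Per-block formulas:
  For a 1×1 block at λ = -2: exp(t · [-2]) = [e^(-2t)].
  For a 2×2 Jordan block J_2(-2): exp(t · J_2(-2)) = e^(-2t)·(I + t·N), where N is the 2×2 nilpotent shift.

After assembling e^{tJ} and conjugating by P, we get:

e^{tB} =
  [3*t*exp(-2*t) + exp(-2*t), 4*t*exp(-2*t), 5*t*exp(-2*t)]
  [-6*t*exp(-2*t), -8*t*exp(-2*t) + exp(-2*t), -10*t*exp(-2*t)]
  [3*t*exp(-2*t), 4*t*exp(-2*t), 5*t*exp(-2*t) + exp(-2*t)]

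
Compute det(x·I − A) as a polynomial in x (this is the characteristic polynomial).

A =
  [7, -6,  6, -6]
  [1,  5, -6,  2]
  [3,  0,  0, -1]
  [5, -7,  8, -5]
x^4 - 7*x^3 + 15*x^2 - 13*x + 4

Expanding det(x·I − A) (e.g. by cofactor expansion or by noting that A is similar to its Jordan form J, which has the same characteristic polynomial as A) gives
  χ_A(x) = x^4 - 7*x^3 + 15*x^2 - 13*x + 4
which factors as (x - 4)*(x - 1)^3. The eigenvalues (with algebraic multiplicities) are λ = 1 with multiplicity 3, λ = 4 with multiplicity 1.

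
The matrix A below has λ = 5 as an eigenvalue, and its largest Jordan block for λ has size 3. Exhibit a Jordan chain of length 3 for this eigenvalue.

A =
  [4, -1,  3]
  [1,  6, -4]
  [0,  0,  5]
A Jordan chain for λ = 5 of length 3:
v_1 = (1, -1, 0)ᵀ
v_2 = (3, -4, 0)ᵀ
v_3 = (0, 0, 1)ᵀ

Let N = A − (5)·I. We want v_3 with N^3 v_3 = 0 but N^2 v_3 ≠ 0; then v_{j-1} := N · v_j for j = 3, …, 2.

Pick v_3 = (0, 0, 1)ᵀ.
Then v_2 = N · v_3 = (3, -4, 0)ᵀ.
Then v_1 = N · v_2 = (1, -1, 0)ᵀ.

Sanity check: (A − (5)·I) v_1 = (0, 0, 0)ᵀ = 0. ✓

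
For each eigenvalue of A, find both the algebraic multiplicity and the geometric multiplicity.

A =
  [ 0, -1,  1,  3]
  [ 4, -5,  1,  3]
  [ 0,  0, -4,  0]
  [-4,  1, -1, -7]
λ = -4: alg = 4, geom = 3

Step 1 — factor the characteristic polynomial to read off the algebraic multiplicities:
  χ_A(x) = (x + 4)^4

Step 2 — compute geometric multiplicities via the rank-nullity identity g(λ) = n − rank(A − λI):
  rank(A − (-4)·I) = 1, so dim ker(A − (-4)·I) = n − 1 = 3

Summary:
  λ = -4: algebraic multiplicity = 4, geometric multiplicity = 3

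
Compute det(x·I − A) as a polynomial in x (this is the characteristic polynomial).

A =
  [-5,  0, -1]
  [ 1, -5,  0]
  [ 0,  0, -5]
x^3 + 15*x^2 + 75*x + 125

Expanding det(x·I − A) (e.g. by cofactor expansion or by noting that A is similar to its Jordan form J, which has the same characteristic polynomial as A) gives
  χ_A(x) = x^3 + 15*x^2 + 75*x + 125
which factors as (x + 5)^3. The eigenvalues (with algebraic multiplicities) are λ = -5 with multiplicity 3.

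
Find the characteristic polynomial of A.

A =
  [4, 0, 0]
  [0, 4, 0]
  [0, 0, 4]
x^3 - 12*x^2 + 48*x - 64

Expanding det(x·I − A) (e.g. by cofactor expansion or by noting that A is similar to its Jordan form J, which has the same characteristic polynomial as A) gives
  χ_A(x) = x^3 - 12*x^2 + 48*x - 64
which factors as (x - 4)^3. The eigenvalues (with algebraic multiplicities) are λ = 4 with multiplicity 3.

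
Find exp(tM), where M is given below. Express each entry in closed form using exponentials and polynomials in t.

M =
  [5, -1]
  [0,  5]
e^{tM} =
  [exp(5*t), -t*exp(5*t)]
  [0, exp(5*t)]

Strategy: write M = P · J · P⁻¹ where J is a Jordan canonical form, so e^{tM} = P · e^{tJ} · P⁻¹, and e^{tJ} can be computed block-by-block.

M has Jordan form
J =
  [5, 1]
  [0, 5]
(up to reordering of blocks).

Per-block formulas:
  For a 2×2 Jordan block J_2(5): exp(t · J_2(5)) = e^(5t)·(I + t·N), where N is the 2×2 nilpotent shift.

After assembling e^{tJ} and conjugating by P, we get:

e^{tM} =
  [exp(5*t), -t*exp(5*t)]
  [0, exp(5*t)]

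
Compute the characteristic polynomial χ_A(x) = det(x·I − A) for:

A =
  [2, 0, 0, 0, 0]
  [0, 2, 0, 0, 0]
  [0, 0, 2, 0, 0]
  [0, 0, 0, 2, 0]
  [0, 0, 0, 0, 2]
x^5 - 10*x^4 + 40*x^3 - 80*x^2 + 80*x - 32

Expanding det(x·I − A) (e.g. by cofactor expansion or by noting that A is similar to its Jordan form J, which has the same characteristic polynomial as A) gives
  χ_A(x) = x^5 - 10*x^4 + 40*x^3 - 80*x^2 + 80*x - 32
which factors as (x - 2)^5. The eigenvalues (with algebraic multiplicities) are λ = 2 with multiplicity 5.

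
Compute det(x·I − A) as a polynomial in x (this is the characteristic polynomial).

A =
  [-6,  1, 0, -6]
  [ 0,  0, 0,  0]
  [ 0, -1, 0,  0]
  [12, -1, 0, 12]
x^4 - 6*x^3

Expanding det(x·I − A) (e.g. by cofactor expansion or by noting that A is similar to its Jordan form J, which has the same characteristic polynomial as A) gives
  χ_A(x) = x^4 - 6*x^3
which factors as x^3*(x - 6). The eigenvalues (with algebraic multiplicities) are λ = 0 with multiplicity 3, λ = 6 with multiplicity 1.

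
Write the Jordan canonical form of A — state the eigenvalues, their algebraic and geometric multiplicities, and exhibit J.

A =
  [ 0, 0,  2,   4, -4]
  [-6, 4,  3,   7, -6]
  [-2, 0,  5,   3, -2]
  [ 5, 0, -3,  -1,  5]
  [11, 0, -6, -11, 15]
J_1(4) ⊕ J_1(4) ⊕ J_3(5)

The characteristic polynomial is
  det(x·I − A) = x^5 - 23*x^4 + 211*x^3 - 965*x^2 + 2200*x - 2000 = (x - 5)^3*(x - 4)^2

Eigenvalues and multiplicities (the geometric multiplicity of λ is n − rank(A − λI), which equals the number of Jordan blocks for λ):
  λ = 4: algebraic multiplicity = 2, geometric multiplicity = 2
  λ = 5: algebraic multiplicity = 3, geometric multiplicity = 1

Determining the block sizes for each eigenvalue:
  λ = 4: gm = am = 2, so every block has size 1 → block sizes [1, 1]
  λ = 5: one block (gm = 1), so the single block has size am = 3 → block sizes [3]

Assembling the blocks gives a Jordan form
J =
  [4, 0, 0, 0, 0]
  [0, 4, 0, 0, 0]
  [0, 0, 5, 1, 0]
  [0, 0, 0, 5, 1]
  [0, 0, 0, 0, 5]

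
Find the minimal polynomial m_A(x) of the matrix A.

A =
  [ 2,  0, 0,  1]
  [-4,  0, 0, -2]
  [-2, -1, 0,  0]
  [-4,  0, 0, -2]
x^2

The characteristic polynomial is χ_A(x) = x^4, so the eigenvalues are known. The minimal polynomial is
  m_A(x) = Π_λ (x − λ)^{k_λ}
where k_λ is the size of the *largest* Jordan block for λ (equivalently, the smallest k with (A − λI)^k v = 0 for every generalised eigenvector v of λ).

  λ = 0: largest Jordan block has size 2, contributing (x − 0)^2

So m_A(x) = x^2 = x^2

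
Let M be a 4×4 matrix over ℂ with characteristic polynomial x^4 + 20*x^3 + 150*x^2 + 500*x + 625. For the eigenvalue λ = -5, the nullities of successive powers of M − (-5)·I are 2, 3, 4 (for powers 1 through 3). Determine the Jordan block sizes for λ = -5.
Block sizes for λ = -5: [3, 1]

From the dimensions of kernels of powers, the number of Jordan blocks of size at least j is d_j − d_{j−1} where d_j = dim ker(N^j) (with d_0 = 0). Computing the differences gives [2, 1, 1].
The number of blocks of size exactly k is (#blocks of size ≥ k) − (#blocks of size ≥ k + 1), so the partition is: 1 block(s) of size 1, 1 block(s) of size 3.
In nonincreasing order the block sizes are [3, 1].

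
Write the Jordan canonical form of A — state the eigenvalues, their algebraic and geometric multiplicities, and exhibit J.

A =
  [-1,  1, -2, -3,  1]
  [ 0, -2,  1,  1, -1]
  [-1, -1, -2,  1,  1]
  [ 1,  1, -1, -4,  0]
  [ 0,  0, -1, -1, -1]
J_3(-2) ⊕ J_1(-2) ⊕ J_1(-2)

The characteristic polynomial is
  det(x·I − A) = x^5 + 10*x^4 + 40*x^3 + 80*x^2 + 80*x + 32 = (x + 2)^5

Eigenvalues and multiplicities (the geometric multiplicity of λ is n − rank(A − λI), which equals the number of Jordan blocks for λ):
  λ = -2: algebraic multiplicity = 5, geometric multiplicity = 3

Determining the block sizes for each eigenvalue:
  λ = -2: with am = 5 and gm = 3, the partition is not yet determined (e.g. several partitions of 5 into 3 parts exist). Let N = A − (-2)·I. Computing rank(N^1) = 2, rank(N^2) = 1, rank(N^3) = 0; the number of blocks of size ≥ j is rank(N^{j−1}) − rank(N^j), giving [3, 1, 1]. So we have 1 block(s) of size 3, 2 block(s) of size 1 → block sizes [3, 1, 1]

Assembling the blocks gives a Jordan form
J =
  [-2,  1,  0,  0,  0]
  [ 0, -2,  1,  0,  0]
  [ 0,  0, -2,  0,  0]
  [ 0,  0,  0, -2,  0]
  [ 0,  0,  0,  0, -2]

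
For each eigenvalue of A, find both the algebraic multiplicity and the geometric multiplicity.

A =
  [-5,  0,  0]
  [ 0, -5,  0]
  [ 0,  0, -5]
λ = -5: alg = 3, geom = 3

Step 1 — factor the characteristic polynomial to read off the algebraic multiplicities:
  χ_A(x) = (x + 5)^3

Step 2 — compute geometric multiplicities via the rank-nullity identity g(λ) = n − rank(A − λI):
  rank(A − (-5)·I) = 0, so dim ker(A − (-5)·I) = n − 0 = 3

Summary:
  λ = -5: algebraic multiplicity = 3, geometric multiplicity = 3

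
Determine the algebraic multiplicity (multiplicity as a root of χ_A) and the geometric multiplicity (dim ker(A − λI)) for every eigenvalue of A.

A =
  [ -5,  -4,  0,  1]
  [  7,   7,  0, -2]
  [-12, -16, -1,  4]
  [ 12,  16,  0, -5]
λ = -1: alg = 4, geom = 2

Step 1 — factor the characteristic polynomial to read off the algebraic multiplicities:
  χ_A(x) = (x + 1)^4

Step 2 — compute geometric multiplicities via the rank-nullity identity g(λ) = n − rank(A − λI):
  rank(A − (-1)·I) = 2, so dim ker(A − (-1)·I) = n − 2 = 2

Summary:
  λ = -1: algebraic multiplicity = 4, geometric multiplicity = 2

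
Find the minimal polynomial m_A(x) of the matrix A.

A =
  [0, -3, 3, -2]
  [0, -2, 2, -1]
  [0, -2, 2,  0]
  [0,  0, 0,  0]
x^3

The characteristic polynomial is χ_A(x) = x^4, so the eigenvalues are known. The minimal polynomial is
  m_A(x) = Π_λ (x − λ)^{k_λ}
where k_λ is the size of the *largest* Jordan block for λ (equivalently, the smallest k with (A − λI)^k v = 0 for every generalised eigenvector v of λ).

  λ = 0: largest Jordan block has size 3, contributing (x − 0)^3

So m_A(x) = x^3 = x^3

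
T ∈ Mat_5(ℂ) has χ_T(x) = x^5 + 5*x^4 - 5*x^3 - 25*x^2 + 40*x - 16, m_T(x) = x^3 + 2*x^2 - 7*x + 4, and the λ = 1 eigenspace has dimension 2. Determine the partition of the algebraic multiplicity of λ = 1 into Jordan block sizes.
Block sizes for λ = 1: [2, 1]

Step 1 — from the characteristic polynomial, algebraic multiplicity of λ = 1 is 3. From dim ker(T − (1)·I) = 2, there are exactly 2 Jordan blocks for λ = 1.
Step 2 — from the minimal polynomial, the factor (x − 1)^2 tells us the largest block for λ = 1 has size 2.
Step 3 — with total size 3, 2 blocks, and largest block 2, the block sizes (in nonincreasing order) are [2, 1].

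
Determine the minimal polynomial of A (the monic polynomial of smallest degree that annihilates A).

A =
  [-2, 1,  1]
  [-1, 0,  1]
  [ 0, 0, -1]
x^2 + 2*x + 1

The characteristic polynomial is χ_A(x) = (x + 1)^3, so the eigenvalues are known. The minimal polynomial is
  m_A(x) = Π_λ (x − λ)^{k_λ}
where k_λ is the size of the *largest* Jordan block for λ (equivalently, the smallest k with (A − λI)^k v = 0 for every generalised eigenvector v of λ).

  λ = -1: largest Jordan block has size 2, contributing (x + 1)^2

So m_A(x) = (x + 1)^2 = x^2 + 2*x + 1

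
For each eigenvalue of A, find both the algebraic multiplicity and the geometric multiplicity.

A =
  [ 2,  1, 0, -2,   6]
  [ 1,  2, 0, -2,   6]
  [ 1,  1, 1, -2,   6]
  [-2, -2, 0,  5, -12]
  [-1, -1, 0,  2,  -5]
λ = 1: alg = 5, geom = 4

Step 1 — factor the characteristic polynomial to read off the algebraic multiplicities:
  χ_A(x) = (x - 1)^5

Step 2 — compute geometric multiplicities via the rank-nullity identity g(λ) = n − rank(A − λI):
  rank(A − (1)·I) = 1, so dim ker(A − (1)·I) = n − 1 = 4

Summary:
  λ = 1: algebraic multiplicity = 5, geometric multiplicity = 4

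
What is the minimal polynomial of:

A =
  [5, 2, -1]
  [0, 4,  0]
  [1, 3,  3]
x^3 - 12*x^2 + 48*x - 64

The characteristic polynomial is χ_A(x) = (x - 4)^3, so the eigenvalues are known. The minimal polynomial is
  m_A(x) = Π_λ (x − λ)^{k_λ}
where k_λ is the size of the *largest* Jordan block for λ (equivalently, the smallest k with (A − λI)^k v = 0 for every generalised eigenvector v of λ).

  λ = 4: largest Jordan block has size 3, contributing (x − 4)^3

So m_A(x) = (x - 4)^3 = x^3 - 12*x^2 + 48*x - 64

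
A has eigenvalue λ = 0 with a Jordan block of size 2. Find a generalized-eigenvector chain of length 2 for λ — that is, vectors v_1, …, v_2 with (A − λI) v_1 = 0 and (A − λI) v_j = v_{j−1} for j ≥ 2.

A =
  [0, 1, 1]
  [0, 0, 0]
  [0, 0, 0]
A Jordan chain for λ = 0 of length 2:
v_1 = (1, 0, 0)ᵀ
v_2 = (0, 1, 0)ᵀ

Let N = A − (0)·I. We want v_2 with N^2 v_2 = 0 but N^1 v_2 ≠ 0; then v_{j-1} := N · v_j for j = 2, …, 2.

Pick v_2 = (0, 1, 0)ᵀ.
Then v_1 = N · v_2 = (1, 0, 0)ᵀ.

Sanity check: (A − (0)·I) v_1 = (0, 0, 0)ᵀ = 0. ✓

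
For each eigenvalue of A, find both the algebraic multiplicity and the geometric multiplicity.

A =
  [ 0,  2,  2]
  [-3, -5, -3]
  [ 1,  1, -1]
λ = -2: alg = 3, geom = 2

Step 1 — factor the characteristic polynomial to read off the algebraic multiplicities:
  χ_A(x) = (x + 2)^3

Step 2 — compute geometric multiplicities via the rank-nullity identity g(λ) = n − rank(A − λI):
  rank(A − (-2)·I) = 1, so dim ker(A − (-2)·I) = n − 1 = 2

Summary:
  λ = -2: algebraic multiplicity = 3, geometric multiplicity = 2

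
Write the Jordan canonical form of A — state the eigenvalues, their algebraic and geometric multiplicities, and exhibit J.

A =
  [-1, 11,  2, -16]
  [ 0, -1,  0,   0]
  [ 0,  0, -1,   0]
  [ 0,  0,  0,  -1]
J_2(-1) ⊕ J_1(-1) ⊕ J_1(-1)

The characteristic polynomial is
  det(x·I − A) = x^4 + 4*x^3 + 6*x^2 + 4*x + 1 = (x + 1)^4

Eigenvalues and multiplicities (the geometric multiplicity of λ is n − rank(A − λI), which equals the number of Jordan blocks for λ):
  λ = -1: algebraic multiplicity = 4, geometric multiplicity = 3

Determining the block sizes for each eigenvalue:
  λ = -1: 3 blocks summing to 4 forces exactly one block of size 2 and the rest size 1 → block sizes [2, 1, 1]

Assembling the blocks gives a Jordan form
J =
  [-1,  1,  0,  0]
  [ 0, -1,  0,  0]
  [ 0,  0, -1,  0]
  [ 0,  0,  0, -1]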